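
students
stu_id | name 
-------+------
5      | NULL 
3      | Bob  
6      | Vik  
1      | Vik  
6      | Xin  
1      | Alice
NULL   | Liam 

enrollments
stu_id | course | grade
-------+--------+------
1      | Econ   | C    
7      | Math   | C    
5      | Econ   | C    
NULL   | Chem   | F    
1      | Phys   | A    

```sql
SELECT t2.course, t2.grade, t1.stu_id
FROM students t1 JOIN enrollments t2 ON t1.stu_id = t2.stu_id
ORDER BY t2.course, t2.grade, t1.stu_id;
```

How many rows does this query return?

5

INNER JOIN keeps only pairs where the ON condition holds.
Matching on t1.stu_id = t2.stu_id. A NULL in a compared column never satisfies the condition.
Matched pairs: 5.
Total: 5 rows.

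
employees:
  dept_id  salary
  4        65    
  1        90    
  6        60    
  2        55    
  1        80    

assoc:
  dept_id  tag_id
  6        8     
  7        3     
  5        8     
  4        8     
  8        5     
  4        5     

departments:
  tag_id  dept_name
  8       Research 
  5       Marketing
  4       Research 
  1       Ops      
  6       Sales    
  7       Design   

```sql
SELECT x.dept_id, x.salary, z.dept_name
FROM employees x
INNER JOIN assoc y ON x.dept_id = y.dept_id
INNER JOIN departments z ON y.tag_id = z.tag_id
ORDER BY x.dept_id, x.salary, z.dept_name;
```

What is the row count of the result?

3

Step 1 — x INNER JOIN y on dept_id → 3 row(s).
Then INNER JOIN `departments z` on tag_id: keep only rows whose y.tag_id appears in z.
Result: 3 row(s).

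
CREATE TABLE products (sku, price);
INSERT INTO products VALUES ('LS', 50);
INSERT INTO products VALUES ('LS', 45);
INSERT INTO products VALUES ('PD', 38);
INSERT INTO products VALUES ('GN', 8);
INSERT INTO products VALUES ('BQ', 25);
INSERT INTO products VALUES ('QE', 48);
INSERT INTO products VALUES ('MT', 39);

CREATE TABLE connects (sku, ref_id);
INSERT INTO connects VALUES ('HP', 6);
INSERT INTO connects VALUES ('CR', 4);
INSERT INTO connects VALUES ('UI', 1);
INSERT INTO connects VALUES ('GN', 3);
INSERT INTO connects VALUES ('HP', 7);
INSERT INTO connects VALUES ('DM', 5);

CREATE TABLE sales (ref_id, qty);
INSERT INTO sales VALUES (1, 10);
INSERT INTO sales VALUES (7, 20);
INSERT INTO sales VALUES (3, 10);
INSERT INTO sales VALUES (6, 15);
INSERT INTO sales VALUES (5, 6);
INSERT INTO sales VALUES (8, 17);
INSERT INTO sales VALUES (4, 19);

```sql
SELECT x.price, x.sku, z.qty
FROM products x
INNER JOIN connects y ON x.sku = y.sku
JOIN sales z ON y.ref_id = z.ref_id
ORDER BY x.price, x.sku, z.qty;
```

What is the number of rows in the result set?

1

Step 1 — x INNER JOIN y on sku → 1 row(s).
Then INNER JOIN `sales z` on ref_id: keep only rows whose y.ref_id appears in z.
Result: 1 row(s).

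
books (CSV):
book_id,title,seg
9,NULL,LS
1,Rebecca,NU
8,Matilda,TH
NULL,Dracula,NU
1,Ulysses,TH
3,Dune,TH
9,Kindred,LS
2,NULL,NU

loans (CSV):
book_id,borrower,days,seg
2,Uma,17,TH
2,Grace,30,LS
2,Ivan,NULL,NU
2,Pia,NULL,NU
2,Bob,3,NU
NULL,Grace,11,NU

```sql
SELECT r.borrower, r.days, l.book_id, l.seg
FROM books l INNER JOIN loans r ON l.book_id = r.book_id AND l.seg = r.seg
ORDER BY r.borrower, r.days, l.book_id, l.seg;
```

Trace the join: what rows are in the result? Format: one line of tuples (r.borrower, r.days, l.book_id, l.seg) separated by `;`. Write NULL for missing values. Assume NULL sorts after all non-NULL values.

INNER JOIN keeps only pairs where the ON condition holds.
Matching on l.book_id = r.book_id AND l.seg = r.seg. A NULL in a compared column never satisfies the condition.
Matched pairs: 3.

(Bob, 3, 2, NU); (Ivan, NULL, 2, NU); (Pia, NULL, 2, NU)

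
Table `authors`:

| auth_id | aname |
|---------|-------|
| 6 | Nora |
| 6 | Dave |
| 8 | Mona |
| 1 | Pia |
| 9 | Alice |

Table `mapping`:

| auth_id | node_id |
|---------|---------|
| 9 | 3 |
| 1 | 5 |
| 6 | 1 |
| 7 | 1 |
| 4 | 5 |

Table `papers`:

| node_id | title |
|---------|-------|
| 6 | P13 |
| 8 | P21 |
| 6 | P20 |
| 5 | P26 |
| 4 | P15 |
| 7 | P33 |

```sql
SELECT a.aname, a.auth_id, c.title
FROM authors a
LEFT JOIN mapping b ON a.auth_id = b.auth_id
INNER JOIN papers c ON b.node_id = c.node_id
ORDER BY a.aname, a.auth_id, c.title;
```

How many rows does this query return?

1

Step 1 — a LEFT JOIN b on auth_id → 5 row(s).
Then INNER JOIN `papers c` on node_id: keep only rows whose b.node_id appears in c.
Result: 1 row(s).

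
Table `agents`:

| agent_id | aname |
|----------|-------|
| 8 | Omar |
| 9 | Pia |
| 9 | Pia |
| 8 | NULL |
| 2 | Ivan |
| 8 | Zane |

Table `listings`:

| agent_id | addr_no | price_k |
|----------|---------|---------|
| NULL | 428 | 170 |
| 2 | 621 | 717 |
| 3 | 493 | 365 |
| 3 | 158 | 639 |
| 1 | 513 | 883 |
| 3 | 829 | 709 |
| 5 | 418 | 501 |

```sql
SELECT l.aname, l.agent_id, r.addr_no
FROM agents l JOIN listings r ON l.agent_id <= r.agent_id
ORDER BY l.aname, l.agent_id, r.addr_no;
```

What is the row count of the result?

5

INNER JOIN keeps only pairs where the ON condition holds.
Matching on l.agent_id <= r.agent_id. A NULL in a compared column never satisfies the condition.
- l[0] agent_id=8 → no match; dropped.
- l[1] agent_id=9 → no match; dropped.
- l[2] agent_id=9 → no match; dropped.
- l[3] agent_id=8 → no match; dropped.
- l[4] agent_id=2 → 5 match(es) in r → 5 row(s).
- l[5] agent_id=8 → no match; dropped.
Total: 5 rows.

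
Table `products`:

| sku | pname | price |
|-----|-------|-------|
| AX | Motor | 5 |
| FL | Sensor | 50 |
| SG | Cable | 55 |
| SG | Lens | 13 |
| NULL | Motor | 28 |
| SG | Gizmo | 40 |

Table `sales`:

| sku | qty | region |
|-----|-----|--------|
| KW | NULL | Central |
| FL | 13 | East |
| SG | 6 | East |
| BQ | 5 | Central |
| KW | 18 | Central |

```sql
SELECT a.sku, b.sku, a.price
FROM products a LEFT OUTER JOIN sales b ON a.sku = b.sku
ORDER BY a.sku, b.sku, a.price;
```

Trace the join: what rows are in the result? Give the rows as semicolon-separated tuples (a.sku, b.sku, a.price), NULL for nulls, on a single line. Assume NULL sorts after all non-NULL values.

LEFT JOIN keeps every row from `products`; unmatched rows get NULL for `sales`'s columns.
Matching on a.sku = b.sku. A NULL in a compared column never satisfies the condition.
Matched pairs: 4; unmatched a rows kept: 2.

(AX, NULL, 5); (FL, FL, 50); (SG, SG, 13); (SG, SG, 40); (SG, SG, 55); (NULL, NULL, 28)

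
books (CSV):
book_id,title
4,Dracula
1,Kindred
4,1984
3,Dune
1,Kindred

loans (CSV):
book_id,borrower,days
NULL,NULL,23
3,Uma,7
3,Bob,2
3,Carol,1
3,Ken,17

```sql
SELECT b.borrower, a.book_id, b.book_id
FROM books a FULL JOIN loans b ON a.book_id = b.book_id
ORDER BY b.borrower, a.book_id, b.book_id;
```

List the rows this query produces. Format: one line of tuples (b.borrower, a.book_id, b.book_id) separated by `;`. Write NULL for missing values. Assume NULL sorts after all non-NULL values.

(Bob, 3, 3); (Carol, 3, 3); (Ken, 3, 3); (Uma, 3, 3); (NULL, 1, NULL); (NULL, 1, NULL); (NULL, 4, NULL); (NULL, 4, NULL); (NULL, NULL, NULL)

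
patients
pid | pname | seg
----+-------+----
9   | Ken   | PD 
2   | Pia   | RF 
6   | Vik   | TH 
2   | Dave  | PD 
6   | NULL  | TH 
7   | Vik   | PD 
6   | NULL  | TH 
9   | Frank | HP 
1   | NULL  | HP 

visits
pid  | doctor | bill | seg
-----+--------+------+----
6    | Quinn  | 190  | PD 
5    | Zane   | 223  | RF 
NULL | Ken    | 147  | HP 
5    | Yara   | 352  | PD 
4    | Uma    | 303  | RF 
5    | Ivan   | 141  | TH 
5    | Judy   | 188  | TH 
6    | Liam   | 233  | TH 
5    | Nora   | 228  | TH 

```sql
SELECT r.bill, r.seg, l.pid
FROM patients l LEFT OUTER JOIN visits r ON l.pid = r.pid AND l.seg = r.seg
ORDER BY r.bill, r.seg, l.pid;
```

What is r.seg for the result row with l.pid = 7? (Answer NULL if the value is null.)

NULL

LEFT JOIN keeps every row from `patients`; unmatched rows get NULL for `visits`'s columns.
Matching on l.pid = r.pid AND l.seg = r.seg. A NULL in a compared column never satisfies the condition.
- l row (pid=9, seg=PD): no match → kept, r columns NULL.
- l row (pid=2, seg=RF): no match → kept, r columns NULL.
- l row (pid=6, seg=TH): matches 1 r row(s) → 1 output row(s).
- l row (pid=2, seg=PD): no match → kept, r columns NULL.
- l row (pid=6, seg=TH): matches 1 r row(s) → 1 output row(s).
- l row (pid=7, seg=PD): no match → kept, r columns NULL.
- l row (pid=6, seg=TH): matches 1 r row(s) → 1 output row(s).
- l row (pid=9, seg=HP): no match → kept, r columns NULL.
- l row (pid=1, seg=HP): no match → kept, r columns NULL.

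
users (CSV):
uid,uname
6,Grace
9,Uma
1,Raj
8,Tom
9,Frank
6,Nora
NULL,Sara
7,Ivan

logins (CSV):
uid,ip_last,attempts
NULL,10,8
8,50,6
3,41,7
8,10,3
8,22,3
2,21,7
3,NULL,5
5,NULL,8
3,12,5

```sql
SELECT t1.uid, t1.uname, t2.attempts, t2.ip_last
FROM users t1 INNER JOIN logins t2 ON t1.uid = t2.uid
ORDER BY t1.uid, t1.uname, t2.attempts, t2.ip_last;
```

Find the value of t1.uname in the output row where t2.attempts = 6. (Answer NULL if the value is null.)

Tom

INNER JOIN keeps only pairs where the ON condition holds.
Matching on t1.uid = t2.uid. A NULL in a compared column never satisfies the condition.
- t1 (uid=6) has no partner → excluded.
- t1 (uid=9) has no partner → excluded.
- t1 (uid=1) has no partner → excluded.
- t1 (uid=8) pairs with 3 row(s) of t2.
- t1 (uid=9) has no partner → excluded.
- t1 (uid=6) has no partner → excluded.
- t1 (uid=NULL) has no partner → excluded.
- t1 (uid=7) has no partner → excluded.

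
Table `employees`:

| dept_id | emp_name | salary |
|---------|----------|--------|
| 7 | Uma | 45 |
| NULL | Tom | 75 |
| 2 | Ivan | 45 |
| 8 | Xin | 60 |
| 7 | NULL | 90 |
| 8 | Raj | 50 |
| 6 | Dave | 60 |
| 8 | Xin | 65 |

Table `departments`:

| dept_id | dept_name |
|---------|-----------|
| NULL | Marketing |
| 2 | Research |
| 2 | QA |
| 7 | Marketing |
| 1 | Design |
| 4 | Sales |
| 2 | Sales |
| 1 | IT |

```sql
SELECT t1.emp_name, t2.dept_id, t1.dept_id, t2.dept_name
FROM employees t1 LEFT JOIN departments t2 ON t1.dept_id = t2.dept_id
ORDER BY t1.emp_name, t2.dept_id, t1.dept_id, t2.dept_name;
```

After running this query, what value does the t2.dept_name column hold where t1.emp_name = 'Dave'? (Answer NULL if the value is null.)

NULL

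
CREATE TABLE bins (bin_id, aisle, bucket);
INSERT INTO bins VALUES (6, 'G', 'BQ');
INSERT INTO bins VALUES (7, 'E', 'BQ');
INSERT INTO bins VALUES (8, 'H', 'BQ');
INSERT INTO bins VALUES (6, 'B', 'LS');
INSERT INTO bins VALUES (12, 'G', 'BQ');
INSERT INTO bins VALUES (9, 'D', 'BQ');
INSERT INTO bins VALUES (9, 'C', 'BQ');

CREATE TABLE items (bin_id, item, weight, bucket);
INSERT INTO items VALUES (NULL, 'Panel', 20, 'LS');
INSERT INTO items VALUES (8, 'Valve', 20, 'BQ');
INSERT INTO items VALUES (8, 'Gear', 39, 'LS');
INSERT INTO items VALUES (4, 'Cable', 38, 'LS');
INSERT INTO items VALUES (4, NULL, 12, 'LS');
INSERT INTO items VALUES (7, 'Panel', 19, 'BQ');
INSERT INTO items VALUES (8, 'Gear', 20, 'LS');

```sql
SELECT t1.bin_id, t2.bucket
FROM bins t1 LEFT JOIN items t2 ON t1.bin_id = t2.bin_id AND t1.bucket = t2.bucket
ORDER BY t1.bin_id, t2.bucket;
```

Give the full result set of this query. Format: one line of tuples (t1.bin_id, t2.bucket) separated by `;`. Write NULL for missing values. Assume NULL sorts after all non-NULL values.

LEFT JOIN keeps every row from `bins`; unmatched rows get NULL for `items`'s columns.
Matching on t1.bin_id = t2.bin_id AND t1.bucket = t2.bucket. A NULL in a compared column never satisfies the condition.
Matched pairs: 2; unmatched t1 rows kept: 5.

(6, NULL); (6, NULL); (7, BQ); (8, BQ); (9, NULL); (9, NULL); (12, NULL)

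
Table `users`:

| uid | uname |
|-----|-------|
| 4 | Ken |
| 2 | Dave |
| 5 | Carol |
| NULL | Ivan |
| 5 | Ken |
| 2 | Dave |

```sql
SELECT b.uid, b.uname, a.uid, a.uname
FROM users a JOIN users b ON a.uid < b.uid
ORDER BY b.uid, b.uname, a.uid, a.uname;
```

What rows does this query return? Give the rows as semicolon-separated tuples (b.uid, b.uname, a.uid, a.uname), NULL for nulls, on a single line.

(4, Ken, 2, Dave); (4, Ken, 2, Dave); (5, Carol, 2, Dave); (5, Carol, 2, Dave); (5, Carol, 4, Ken); (5, Ken, 2, Dave); (5, Ken, 2, Dave); (5, Ken, 4, Ken)

INNER JOIN keeps only pairs where the ON condition holds.
Matching on a.uid < b.uid. A NULL in a compared column never satisfies the condition.
- a (uid=4) pairs with 2 row(s) of b.
- a (uid=2) pairs with 3 row(s) of b.
- a (uid=5) has no partner → excluded.
- a (uid=NULL) has no partner → excluded.
- a (uid=5) has no partner → excluded.
- a (uid=2) pairs with 3 row(s) of b.
After projecting and ordering:
b.uid | b.uname | a.uid | a.uname
4 | Ken | 2 | Dave
4 | Ken | 2 | Dave
5 | Carol | 2 | Dave
5 | Carol | 2 | Dave
5 | Carol | 4 | Ken
5 | Ken | 2 | Dave
5 | Ken | 2 | Dave
5 | Ken | 4 | Ken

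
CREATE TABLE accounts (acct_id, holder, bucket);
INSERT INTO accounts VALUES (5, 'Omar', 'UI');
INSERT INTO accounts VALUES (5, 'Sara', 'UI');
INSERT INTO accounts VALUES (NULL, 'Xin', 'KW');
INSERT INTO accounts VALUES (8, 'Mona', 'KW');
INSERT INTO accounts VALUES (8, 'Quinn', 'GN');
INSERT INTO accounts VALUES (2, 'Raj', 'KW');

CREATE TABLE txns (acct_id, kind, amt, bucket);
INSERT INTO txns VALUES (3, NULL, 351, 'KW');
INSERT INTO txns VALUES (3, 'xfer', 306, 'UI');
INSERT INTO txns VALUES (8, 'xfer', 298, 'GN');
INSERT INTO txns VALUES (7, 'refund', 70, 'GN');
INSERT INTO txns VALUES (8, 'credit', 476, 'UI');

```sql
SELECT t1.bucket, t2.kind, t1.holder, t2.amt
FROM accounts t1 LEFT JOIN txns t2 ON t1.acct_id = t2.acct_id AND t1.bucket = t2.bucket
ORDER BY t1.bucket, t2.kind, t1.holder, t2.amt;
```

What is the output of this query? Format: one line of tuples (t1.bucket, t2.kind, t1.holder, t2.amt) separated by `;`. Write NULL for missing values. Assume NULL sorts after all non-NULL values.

(GN, xfer, Quinn, 298); (KW, NULL, Mona, NULL); (KW, NULL, Raj, NULL); (KW, NULL, Xin, NULL); (UI, NULL, Omar, NULL); (UI, NULL, Sara, NULL)

LEFT JOIN keeps every row from `accounts`; unmatched rows get NULL for `txns`'s columns.
Matching on t1.acct_id = t2.acct_id AND t1.bucket = t2.bucket. A NULL in a compared column never satisfies the condition.
- t1 row (acct_id=5, bucket=UI): no match → kept, t2 columns NULL.
- t1 row (acct_id=5, bucket=UI): no match → kept, t2 columns NULL.
- t1 row (acct_id=NULL, bucket=KW): no match → kept, t2 columns NULL.
- t1 row (acct_id=8, bucket=KW): no match → kept, t2 columns NULL.
- t1 row (acct_id=8, bucket=GN): matches 1 t2 row(s) → 1 output row(s).
- t1 row (acct_id=2, bucket=KW): no match → kept, t2 columns NULL.
After projecting and ordering:
t1.bucket | t2.kind | t1.holder | t2.amt
GN | xfer | Quinn | 298
KW | NULL | Mona | NULL
KW | NULL | Raj | NULL
KW | NULL | Xin | NULL
UI | NULL | Omar | NULL
UI | NULL | Sara | NULL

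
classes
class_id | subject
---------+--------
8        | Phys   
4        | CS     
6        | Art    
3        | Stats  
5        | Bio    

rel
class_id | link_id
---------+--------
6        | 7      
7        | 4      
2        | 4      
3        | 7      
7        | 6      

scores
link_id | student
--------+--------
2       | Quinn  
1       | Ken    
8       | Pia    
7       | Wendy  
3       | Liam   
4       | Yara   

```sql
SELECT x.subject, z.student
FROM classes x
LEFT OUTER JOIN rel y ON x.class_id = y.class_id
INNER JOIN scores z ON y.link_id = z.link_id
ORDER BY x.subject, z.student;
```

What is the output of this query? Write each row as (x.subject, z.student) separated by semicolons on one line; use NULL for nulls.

Evaluate left to right. First `classes x LEFT JOIN rel y` on class_id: 5 row(s).
Then INNER JOIN `scores z` on link_id: keep only rows whose y.link_id appears in z.

(Art, Wendy); (Stats, Wendy)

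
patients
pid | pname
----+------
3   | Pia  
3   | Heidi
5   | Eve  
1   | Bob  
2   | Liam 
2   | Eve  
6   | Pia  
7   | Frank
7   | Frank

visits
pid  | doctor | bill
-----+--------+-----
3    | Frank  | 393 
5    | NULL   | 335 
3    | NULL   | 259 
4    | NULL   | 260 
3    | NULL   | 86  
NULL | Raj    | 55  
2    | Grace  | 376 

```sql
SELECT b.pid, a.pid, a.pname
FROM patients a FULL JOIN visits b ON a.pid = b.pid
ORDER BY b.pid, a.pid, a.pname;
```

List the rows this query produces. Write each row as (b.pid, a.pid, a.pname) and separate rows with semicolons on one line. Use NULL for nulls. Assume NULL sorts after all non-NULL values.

FULL OUTER JOIN keeps every row from both sides; unmatched rows get NULL for the other side's columns.
Matching on a.pid = b.pid. A NULL in a compared column never satisfies the condition.
- a[0] pid=3 → 3 match(es) in b → 3 row(s).
- a[1] pid=3 → 3 match(es) in b → 3 row(s).
- a[2] pid=5 → 1 match(es) in b → 1 row(s).
- a[3] pid=1 → no match; kept with NULLs on the b side.
- a[4] pid=2 → 1 match(es) in b → 1 row(s).
- a[5] pid=2 → 1 match(es) in b → 1 row(s).
- a[6] pid=6 → no match; kept with NULLs on the b side.
- a[7] pid=7 → no match; kept with NULLs on the b side.
- a[8] pid=7 → no match; kept with NULLs on the b side.
- 2 b row(s) had no a match → kept, a columns NULL.

(2, 2, Eve); (2, 2, Liam); (3, 3, Heidi); (3, 3, Heidi); (3, 3, Heidi); (3, 3, Pia); (3, 3, Pia); (3, 3, Pia); (4, NULL, NULL); (5, 5, Eve); (NULL, 1, Bob); (NULL, 6, Pia); (NULL, 7, Frank); (NULL, 7, Frank); (NULL, NULL, NULL)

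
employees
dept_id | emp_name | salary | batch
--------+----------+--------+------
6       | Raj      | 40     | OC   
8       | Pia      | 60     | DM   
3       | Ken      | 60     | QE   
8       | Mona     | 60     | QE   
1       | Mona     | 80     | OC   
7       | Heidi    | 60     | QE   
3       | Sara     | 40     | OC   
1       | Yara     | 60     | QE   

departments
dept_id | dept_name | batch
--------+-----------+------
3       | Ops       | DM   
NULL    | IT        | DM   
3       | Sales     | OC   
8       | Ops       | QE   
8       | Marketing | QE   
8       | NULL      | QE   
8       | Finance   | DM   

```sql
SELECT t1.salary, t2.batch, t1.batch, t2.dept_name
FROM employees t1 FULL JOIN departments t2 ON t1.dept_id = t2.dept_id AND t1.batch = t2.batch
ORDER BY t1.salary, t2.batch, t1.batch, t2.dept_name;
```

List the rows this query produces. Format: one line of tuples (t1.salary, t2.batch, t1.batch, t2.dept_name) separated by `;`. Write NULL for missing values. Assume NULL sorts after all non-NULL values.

FULL OUTER JOIN keeps every row from both sides; unmatched rows get NULL for the other side's columns.
Matching on t1.dept_id = t2.dept_id AND t1.batch = t2.batch. A NULL in a compared column never satisfies the condition.
- t1 (dept_id=6, batch=OC) has no partner → padded with NULL.
- t1 (dept_id=8, batch=DM) pairs with 1 row(s) of t2.
- t1 (dept_id=3, batch=QE) has no partner → padded with NULL.
- t1 (dept_id=8, batch=QE) pairs with 3 row(s) of t2.
- t1 (dept_id=1, batch=OC) has no partner → padded with NULL.
- t1 (dept_id=7, batch=QE) has no partner → padded with NULL.
- t1 (dept_id=3, batch=OC) pairs with 1 row(s) of t2.
- t1 (dept_id=1, batch=QE) has no partner → padded with NULL.
- plus 2 unmatched t2 row(s), each kept with NULL t1 columns.

(40, OC, OC, Sales); (40, NULL, OC, NULL); (60, DM, DM, Finance); (60, QE, QE, Marketing); (60, QE, QE, Ops); (60, QE, QE, NULL); (60, NULL, QE, NULL); (60, NULL, QE, NULL); (60, NULL, QE, NULL); (80, NULL, OC, NULL); (NULL, DM, NULL, IT); (NULL, DM, NULL, Ops)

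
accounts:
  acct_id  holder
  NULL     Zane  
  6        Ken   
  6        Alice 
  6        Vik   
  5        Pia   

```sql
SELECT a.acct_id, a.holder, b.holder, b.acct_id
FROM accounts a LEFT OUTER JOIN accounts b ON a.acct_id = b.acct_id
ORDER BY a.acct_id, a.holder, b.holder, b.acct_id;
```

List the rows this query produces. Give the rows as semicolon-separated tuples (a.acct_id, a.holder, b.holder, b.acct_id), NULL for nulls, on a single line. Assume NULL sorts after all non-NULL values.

(5, Pia, Pia, 5); (6, Alice, Alice, 6); (6, Alice, Ken, 6); (6, Alice, Vik, 6); (6, Ken, Alice, 6); (6, Ken, Ken, 6); (6, Ken, Vik, 6); (6, Vik, Alice, 6); (6, Vik, Ken, 6); (6, Vik, Vik, 6); (NULL, Zane, NULL, NULL)

LEFT JOIN keeps every row from `accounts a`; unmatched rows get NULL for `accounts b`'s columns.
Matching on a.acct_id = b.acct_id. A NULL in a compared column never satisfies the condition.
Matched pairs: 10; unmatched a rows kept: 1.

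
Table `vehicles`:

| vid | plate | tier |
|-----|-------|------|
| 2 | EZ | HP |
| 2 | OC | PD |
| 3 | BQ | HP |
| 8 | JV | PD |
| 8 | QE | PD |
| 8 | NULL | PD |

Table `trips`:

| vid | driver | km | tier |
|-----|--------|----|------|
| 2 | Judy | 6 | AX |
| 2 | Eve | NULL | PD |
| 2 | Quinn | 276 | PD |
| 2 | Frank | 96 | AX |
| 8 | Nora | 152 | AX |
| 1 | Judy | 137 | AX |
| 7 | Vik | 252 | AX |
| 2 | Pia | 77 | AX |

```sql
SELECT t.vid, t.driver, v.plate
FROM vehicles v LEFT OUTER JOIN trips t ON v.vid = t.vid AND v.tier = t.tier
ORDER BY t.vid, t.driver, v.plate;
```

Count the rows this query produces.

LEFT JOIN keeps every row from `vehicles`; unmatched rows get NULL for `trips`'s columns.
Matching on v.vid = t.vid AND v.tier = t.tier.
- v row (vid=2, tier=HP): no match → kept, t columns NULL.
- v row (vid=2, tier=PD): matches 2 t row(s) → 2 output row(s).
- v row (vid=3, tier=HP): no match → kept, t columns NULL.
- v row (vid=8, tier=PD): no match → kept, t columns NULL.
- v row (vid=8, tier=PD): no match → kept, t columns NULL.
- v row (vid=8, tier=PD): no match → kept, t columns NULL.
Total: 2 matched + 5 padded = 7 rows.

7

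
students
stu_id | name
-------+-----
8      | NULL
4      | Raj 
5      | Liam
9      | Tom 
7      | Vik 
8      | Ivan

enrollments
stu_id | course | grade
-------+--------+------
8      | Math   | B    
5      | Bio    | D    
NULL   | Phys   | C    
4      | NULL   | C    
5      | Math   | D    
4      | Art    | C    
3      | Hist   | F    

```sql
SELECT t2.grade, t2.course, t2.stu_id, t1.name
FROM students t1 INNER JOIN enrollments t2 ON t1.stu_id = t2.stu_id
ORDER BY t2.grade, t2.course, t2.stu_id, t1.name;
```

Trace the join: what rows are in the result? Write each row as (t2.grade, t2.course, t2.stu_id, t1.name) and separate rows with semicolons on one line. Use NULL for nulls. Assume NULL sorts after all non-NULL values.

(B, Math, 8, Ivan); (B, Math, 8, NULL); (C, Art, 4, Raj); (C, NULL, 4, Raj); (D, Bio, 5, Liam); (D, Math, 5, Liam)

INNER JOIN keeps only pairs where the ON condition holds.
Matching on t1.stu_id = t2.stu_id. A NULL in a compared column never satisfies the condition.
- t1 (stu_id=8) pairs with 1 row(s) of t2.
- t1 (stu_id=4) pairs with 2 row(s) of t2.
- t1 (stu_id=5) pairs with 2 row(s) of t2.
- t1 (stu_id=9) has no partner → excluded.
- t1 (stu_id=7) has no partner → excluded.
- t1 (stu_id=8) pairs with 1 row(s) of t2.
After projecting and ordering:
t2.grade | t2.course | t2.stu_id | t1.name
B | Math | 8 | Ivan
B | Math | 8 | NULL
C | Art | 4 | Raj
C | NULL | 4 | Raj
D | Bio | 5 | Liam
D | Math | 5 | Liam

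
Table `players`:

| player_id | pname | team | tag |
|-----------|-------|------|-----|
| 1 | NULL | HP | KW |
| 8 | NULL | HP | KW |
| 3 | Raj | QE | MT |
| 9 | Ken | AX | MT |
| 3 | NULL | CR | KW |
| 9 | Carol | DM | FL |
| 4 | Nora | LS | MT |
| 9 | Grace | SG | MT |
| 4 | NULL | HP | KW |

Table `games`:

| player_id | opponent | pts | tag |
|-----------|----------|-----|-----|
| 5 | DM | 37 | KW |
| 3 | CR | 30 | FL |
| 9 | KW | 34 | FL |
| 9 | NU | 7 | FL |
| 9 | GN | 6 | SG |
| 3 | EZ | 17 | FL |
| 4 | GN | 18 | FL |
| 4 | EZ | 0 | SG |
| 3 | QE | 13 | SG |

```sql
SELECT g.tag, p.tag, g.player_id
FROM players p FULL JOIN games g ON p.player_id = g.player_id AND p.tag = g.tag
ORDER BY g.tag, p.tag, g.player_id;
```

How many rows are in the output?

17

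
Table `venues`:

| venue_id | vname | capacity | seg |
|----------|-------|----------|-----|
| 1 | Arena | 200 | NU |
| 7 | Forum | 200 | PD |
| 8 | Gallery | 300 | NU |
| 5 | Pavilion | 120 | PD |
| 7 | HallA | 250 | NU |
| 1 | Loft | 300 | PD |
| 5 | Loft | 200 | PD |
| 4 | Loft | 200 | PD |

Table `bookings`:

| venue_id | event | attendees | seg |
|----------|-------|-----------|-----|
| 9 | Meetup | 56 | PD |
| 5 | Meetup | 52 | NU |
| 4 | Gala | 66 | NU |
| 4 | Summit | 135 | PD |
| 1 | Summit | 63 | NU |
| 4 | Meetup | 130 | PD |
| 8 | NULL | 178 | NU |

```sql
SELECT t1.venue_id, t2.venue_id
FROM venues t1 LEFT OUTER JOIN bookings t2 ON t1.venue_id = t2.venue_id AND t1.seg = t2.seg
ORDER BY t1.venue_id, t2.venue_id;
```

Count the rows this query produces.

LEFT JOIN keeps every row from `venues`; unmatched rows get NULL for `bookings`'s columns.
Matching on t1.venue_id = t2.venue_id AND t1.seg = t2.seg.
- t1 row (venue_id=1, seg=NU): matches 1 t2 row(s) → 1 output row(s).
- t1 row (venue_id=7, seg=PD): no match → kept, t2 columns NULL.
- t1 row (venue_id=8, seg=NU): matches 1 t2 row(s) → 1 output row(s).
- t1 row (venue_id=5, seg=PD): no match → kept, t2 columns NULL.
- t1 row (venue_id=7, seg=NU): no match → kept, t2 columns NULL.
- t1 row (venue_id=1, seg=PD): no match → kept, t2 columns NULL.
- t1 row (venue_id=5, seg=PD): no match → kept, t2 columns NULL.
- t1 row (venue_id=4, seg=PD): matches 2 t2 row(s) → 2 output row(s).
Total: 4 matched + 5 padded = 9 rows.

9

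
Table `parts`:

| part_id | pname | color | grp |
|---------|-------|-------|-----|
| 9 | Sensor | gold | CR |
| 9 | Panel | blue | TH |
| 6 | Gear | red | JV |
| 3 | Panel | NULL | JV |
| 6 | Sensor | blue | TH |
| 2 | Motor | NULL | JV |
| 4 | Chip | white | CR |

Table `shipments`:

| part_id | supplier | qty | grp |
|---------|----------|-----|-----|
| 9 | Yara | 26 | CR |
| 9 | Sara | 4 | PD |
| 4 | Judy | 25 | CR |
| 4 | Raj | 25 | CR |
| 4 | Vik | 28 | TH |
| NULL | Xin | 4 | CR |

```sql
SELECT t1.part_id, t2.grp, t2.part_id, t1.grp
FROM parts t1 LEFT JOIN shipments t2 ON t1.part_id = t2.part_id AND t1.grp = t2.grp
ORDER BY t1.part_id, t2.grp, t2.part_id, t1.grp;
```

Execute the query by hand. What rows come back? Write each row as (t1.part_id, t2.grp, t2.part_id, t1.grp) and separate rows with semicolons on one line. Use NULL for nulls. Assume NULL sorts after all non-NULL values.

(2, NULL, NULL, JV); (3, NULL, NULL, JV); (4, CR, 4, CR); (4, CR, 4, CR); (6, NULL, NULL, JV); (6, NULL, NULL, TH); (9, CR, 9, CR); (9, NULL, NULL, TH)

LEFT JOIN keeps every row from `parts`; unmatched rows get NULL for `shipments`'s columns.
Matching on t1.part_id = t2.part_id AND t1.grp = t2.grp. A NULL in a compared column never satisfies the condition.
- t1 (part_id=9, grp=CR) pairs with 1 row(s) of t2.
- t1 (part_id=9, grp=TH) has no partner → padded with NULL.
- t1 (part_id=6, grp=JV) has no partner → padded with NULL.
- t1 (part_id=3, grp=JV) has no partner → padded with NULL.
- t1 (part_id=6, grp=TH) has no partner → padded with NULL.
- t1 (part_id=2, grp=JV) has no partner → padded with NULL.
- t1 (part_id=4, grp=CR) pairs with 2 row(s) of t2.
After projecting and ordering:
t1.part_id | t2.grp | t2.part_id | t1.grp
2 | NULL | NULL | JV
3 | NULL | NULL | JV
4 | CR | 4 | CR
4 | CR | 4 | CR
6 | NULL | NULL | JV
6 | NULL | NULL | TH
9 | CR | 9 | CR
9 | NULL | NULL | TH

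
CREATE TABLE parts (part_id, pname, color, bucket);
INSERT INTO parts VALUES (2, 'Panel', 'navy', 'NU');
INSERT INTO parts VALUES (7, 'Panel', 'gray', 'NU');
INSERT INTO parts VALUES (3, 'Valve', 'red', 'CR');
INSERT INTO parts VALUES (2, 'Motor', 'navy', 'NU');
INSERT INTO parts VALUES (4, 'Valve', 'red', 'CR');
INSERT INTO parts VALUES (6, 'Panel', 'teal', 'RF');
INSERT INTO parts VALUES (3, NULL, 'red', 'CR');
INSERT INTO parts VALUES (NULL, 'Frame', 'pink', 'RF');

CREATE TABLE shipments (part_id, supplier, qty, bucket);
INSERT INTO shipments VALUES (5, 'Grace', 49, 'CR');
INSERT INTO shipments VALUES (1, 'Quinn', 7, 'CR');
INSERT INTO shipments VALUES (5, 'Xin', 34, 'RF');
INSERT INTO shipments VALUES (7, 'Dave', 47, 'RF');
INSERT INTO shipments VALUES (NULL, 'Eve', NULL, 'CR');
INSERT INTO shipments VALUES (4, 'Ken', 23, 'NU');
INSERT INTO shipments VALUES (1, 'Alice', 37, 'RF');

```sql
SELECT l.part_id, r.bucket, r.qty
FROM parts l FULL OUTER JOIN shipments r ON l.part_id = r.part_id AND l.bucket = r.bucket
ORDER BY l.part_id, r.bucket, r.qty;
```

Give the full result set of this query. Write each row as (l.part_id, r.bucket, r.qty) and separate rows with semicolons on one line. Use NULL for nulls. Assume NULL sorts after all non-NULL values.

(2, NULL, NULL); (2, NULL, NULL); (3, NULL, NULL); (3, NULL, NULL); (4, NULL, NULL); (6, NULL, NULL); (7, NULL, NULL); (NULL, CR, 7); (NULL, CR, 49); (NULL, CR, NULL); (NULL, NU, 23); (NULL, RF, 34); (NULL, RF, 37); (NULL, RF, 47); (NULL, NULL, NULL)

FULL OUTER JOIN keeps every row from both sides; unmatched rows get NULL for the other side's columns.
Matching on l.part_id = r.part_id AND l.bucket = r.bucket. A NULL in a compared column never satisfies the condition.
Matched pairs: 0; unmatched l rows kept: 8; unmatched r rows kept: 7.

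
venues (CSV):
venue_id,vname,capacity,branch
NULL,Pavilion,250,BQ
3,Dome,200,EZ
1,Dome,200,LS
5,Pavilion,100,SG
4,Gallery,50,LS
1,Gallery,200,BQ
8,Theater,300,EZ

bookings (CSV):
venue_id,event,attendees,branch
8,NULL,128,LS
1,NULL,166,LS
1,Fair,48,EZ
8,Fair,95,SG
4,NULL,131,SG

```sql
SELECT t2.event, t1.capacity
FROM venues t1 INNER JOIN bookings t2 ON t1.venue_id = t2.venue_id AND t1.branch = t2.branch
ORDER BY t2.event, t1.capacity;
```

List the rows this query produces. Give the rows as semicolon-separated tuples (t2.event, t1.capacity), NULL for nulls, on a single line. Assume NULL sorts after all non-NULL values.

(NULL, 200)

INNER JOIN keeps only pairs where the ON condition holds.
Matching on t1.venue_id = t2.venue_id AND t1.branch = t2.branch. A NULL in a compared column never satisfies the condition.
- t1[0] venue_id=NULL, branch=BQ → no match; dropped.
- t1[1] venue_id=3, branch=EZ → no match; dropped.
- t1[2] venue_id=1, branch=LS → 1 match(es) in t2 → 1 row(s).
- t1[3] venue_id=5, branch=SG → no match; dropped.
- t1[4] venue_id=4, branch=LS → no match; dropped.
- t1[5] venue_id=1, branch=BQ → no match; dropped.
- t1[6] venue_id=8, branch=EZ → no match; dropped.
After projecting and ordering:
t2.event | t1.capacity
NULL | 200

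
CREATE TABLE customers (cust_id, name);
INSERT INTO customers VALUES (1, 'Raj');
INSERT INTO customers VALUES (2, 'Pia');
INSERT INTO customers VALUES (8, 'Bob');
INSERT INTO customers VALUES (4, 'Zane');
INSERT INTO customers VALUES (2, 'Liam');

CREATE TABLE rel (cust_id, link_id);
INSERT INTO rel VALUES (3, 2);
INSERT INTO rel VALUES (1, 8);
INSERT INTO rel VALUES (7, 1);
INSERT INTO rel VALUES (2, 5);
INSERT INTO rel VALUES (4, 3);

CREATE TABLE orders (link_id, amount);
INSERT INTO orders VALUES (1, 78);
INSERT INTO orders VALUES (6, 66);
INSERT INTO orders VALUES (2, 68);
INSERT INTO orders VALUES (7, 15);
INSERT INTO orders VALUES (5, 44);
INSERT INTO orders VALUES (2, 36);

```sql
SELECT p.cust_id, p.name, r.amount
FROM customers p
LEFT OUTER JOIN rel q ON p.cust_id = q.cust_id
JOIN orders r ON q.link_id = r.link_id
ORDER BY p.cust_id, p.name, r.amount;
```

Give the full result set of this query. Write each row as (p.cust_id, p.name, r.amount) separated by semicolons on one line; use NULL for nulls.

Evaluate left to right. First `customers p LEFT JOIN rel q` on cust_id: 5 row(s).
Then INNER JOIN `orders r` on link_id: keep only rows whose q.link_id appears in r.

(2, Liam, 44); (2, Pia, 44)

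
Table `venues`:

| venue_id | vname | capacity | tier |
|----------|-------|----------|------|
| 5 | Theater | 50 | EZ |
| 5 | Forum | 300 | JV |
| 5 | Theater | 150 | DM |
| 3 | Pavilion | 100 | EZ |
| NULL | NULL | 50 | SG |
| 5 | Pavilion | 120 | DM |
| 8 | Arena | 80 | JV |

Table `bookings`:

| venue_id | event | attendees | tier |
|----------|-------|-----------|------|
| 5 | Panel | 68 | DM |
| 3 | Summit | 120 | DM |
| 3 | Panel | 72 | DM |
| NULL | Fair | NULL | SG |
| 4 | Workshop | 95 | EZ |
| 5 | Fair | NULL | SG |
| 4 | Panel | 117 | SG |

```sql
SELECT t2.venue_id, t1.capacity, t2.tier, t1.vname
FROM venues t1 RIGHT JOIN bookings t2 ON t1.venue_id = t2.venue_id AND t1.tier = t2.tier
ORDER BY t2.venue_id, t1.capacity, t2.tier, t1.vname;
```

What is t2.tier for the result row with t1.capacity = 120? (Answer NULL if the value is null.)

DM

RIGHT JOIN keeps every row from `bookings`; unmatched rows get NULL for `venues`'s columns.
Matching on t1.venue_id = t2.venue_id AND t1.tier = t2.tier. A NULL in a compared column never satisfies the condition.
Matched pairs: 2; unmatched t2 rows kept: 6.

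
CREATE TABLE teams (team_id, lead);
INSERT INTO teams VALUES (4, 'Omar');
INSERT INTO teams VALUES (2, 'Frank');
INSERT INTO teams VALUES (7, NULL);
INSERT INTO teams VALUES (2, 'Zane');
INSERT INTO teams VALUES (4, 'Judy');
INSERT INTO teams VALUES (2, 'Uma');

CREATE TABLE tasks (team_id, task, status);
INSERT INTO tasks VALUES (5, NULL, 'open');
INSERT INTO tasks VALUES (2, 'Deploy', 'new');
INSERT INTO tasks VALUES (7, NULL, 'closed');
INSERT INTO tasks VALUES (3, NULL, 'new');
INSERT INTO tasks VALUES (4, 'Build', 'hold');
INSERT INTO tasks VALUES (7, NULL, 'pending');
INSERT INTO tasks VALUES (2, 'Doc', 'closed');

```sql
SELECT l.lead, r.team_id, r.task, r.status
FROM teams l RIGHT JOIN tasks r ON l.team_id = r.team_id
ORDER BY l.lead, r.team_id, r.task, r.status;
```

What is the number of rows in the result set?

12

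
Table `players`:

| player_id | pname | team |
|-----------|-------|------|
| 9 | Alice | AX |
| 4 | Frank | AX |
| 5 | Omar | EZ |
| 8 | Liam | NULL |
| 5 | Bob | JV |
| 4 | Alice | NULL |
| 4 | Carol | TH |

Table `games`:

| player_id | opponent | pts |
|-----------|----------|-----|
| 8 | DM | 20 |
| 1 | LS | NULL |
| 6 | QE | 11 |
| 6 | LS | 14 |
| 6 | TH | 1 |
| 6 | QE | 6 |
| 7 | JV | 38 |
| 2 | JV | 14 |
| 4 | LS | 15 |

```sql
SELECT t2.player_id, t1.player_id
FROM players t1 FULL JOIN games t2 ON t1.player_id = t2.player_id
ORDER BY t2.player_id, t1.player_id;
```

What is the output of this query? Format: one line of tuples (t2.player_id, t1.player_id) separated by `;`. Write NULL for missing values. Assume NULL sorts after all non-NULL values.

(1, NULL); (2, NULL); (4, 4); (4, 4); (4, 4); (6, NULL); (6, NULL); (6, NULL); (6, NULL); (7, NULL); (8, 8); (NULL, 5); (NULL, 5); (NULL, 9)

FULL OUTER JOIN keeps every row from both sides; unmatched rows get NULL for the other side's columns.
Matching on t1.player_id = t2.player_id.
Matched pairs: 4; unmatched t1 rows kept: 3; unmatched t2 rows kept: 7.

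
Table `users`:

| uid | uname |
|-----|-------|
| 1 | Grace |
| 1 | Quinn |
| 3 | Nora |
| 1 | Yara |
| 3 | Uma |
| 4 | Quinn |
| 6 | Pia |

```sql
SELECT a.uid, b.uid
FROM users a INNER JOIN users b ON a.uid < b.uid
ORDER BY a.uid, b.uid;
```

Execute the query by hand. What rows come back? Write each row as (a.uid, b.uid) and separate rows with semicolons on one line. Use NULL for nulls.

(1, 3); (1, 3); (1, 3); (1, 3); (1, 3); (1, 3); (1, 4); (1, 4); (1, 4); (1, 6); (1, 6); (1, 6); (3, 4); (3, 4); (3, 6); (3, 6); (4, 6)

INNER JOIN keeps only pairs where the ON condition holds.
Matching on a.uid < b.uid.
Matched pairs: 17.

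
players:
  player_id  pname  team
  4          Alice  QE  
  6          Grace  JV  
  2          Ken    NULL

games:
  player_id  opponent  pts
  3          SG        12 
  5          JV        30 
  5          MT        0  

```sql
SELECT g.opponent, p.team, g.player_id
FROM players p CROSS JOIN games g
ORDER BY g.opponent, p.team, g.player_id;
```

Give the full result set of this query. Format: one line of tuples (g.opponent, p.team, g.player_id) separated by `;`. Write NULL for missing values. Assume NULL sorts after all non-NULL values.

(JV, JV, 5); (JV, QE, 5); (JV, NULL, 5); (MT, JV, 5); (MT, QE, 5); (MT, NULL, 5); (SG, JV, 3); (SG, QE, 3); (SG, NULL, 3)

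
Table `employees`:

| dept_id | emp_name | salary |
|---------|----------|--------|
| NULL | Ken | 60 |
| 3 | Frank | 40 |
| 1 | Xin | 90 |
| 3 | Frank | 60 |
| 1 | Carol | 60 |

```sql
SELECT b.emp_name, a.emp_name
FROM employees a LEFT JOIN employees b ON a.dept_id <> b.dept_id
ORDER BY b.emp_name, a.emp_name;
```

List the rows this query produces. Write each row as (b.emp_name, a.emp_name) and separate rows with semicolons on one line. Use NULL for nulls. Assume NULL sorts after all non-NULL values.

LEFT JOIN keeps every row from `employees a`; unmatched rows get NULL for `employees b`'s columns.
Matching on a.dept_id <> b.dept_id. A NULL in a compared column never satisfies the condition.
- a (dept_id=NULL) has no partner → padded with NULL.
- a (dept_id=3) pairs with 2 row(s) of b.
- a (dept_id=1) pairs with 2 row(s) of b.
- a (dept_id=3) pairs with 2 row(s) of b.
- a (dept_id=1) pairs with 2 row(s) of b.
After projecting and ordering:
b.emp_name | a.emp_name
Carol | Frank
Carol | Frank
Frank | Carol
Frank | Carol
Frank | Xin
Frank | Xin
Xin | Frank
Xin | Frank
NULL | Ken

(Carol, Frank); (Carol, Frank); (Frank, Carol); (Frank, Carol); (Frank, Xin); (Frank, Xin); (Xin, Frank); (Xin, Frank); (NULL, Ken)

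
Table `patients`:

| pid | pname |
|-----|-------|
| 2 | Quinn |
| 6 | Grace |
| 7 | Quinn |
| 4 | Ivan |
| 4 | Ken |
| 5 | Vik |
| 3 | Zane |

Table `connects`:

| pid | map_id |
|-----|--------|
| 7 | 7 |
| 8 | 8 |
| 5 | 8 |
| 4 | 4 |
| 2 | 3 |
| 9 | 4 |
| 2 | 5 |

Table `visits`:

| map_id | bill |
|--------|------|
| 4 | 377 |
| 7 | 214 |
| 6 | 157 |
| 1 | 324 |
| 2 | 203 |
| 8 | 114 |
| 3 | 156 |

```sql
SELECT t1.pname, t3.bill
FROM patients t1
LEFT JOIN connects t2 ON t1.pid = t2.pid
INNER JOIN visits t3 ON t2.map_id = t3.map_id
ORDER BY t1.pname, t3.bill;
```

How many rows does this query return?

5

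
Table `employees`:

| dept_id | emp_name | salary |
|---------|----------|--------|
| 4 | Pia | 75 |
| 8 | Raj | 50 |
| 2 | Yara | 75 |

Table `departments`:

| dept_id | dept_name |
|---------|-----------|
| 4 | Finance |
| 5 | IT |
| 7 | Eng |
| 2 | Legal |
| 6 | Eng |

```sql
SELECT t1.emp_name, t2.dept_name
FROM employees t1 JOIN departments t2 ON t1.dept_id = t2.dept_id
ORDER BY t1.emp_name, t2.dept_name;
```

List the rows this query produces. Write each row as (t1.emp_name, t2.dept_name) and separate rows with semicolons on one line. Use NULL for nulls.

(Pia, Finance); (Yara, Legal)

INNER JOIN keeps only pairs where the ON condition holds.
Matching on t1.dept_id = t2.dept_id.
Matched pairs: 2.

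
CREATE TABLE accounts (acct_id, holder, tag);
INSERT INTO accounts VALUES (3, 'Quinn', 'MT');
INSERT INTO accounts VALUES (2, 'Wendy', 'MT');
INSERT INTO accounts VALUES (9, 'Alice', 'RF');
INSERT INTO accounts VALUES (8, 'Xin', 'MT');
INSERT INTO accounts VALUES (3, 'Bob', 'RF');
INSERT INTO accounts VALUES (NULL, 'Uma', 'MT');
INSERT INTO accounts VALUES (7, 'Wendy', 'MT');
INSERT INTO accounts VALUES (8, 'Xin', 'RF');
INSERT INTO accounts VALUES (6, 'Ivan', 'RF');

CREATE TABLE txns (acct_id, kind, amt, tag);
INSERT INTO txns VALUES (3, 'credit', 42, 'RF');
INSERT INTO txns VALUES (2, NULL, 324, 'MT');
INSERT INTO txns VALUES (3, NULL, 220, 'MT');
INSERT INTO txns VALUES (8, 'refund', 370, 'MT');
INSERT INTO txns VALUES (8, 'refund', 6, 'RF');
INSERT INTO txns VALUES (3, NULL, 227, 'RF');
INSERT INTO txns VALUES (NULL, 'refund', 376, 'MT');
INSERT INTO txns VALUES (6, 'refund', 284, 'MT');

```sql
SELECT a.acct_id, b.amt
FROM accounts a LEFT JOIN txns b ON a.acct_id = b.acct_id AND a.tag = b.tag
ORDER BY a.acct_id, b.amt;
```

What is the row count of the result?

10

LEFT JOIN keeps every row from `accounts`; unmatched rows get NULL for `txns`'s columns.
Matching on a.acct_id = b.acct_id AND a.tag = b.tag. A NULL in a compared column never satisfies the condition.
- a (acct_id=3, tag=MT) pairs with 1 row(s) of b.
- a (acct_id=2, tag=MT) pairs with 1 row(s) of b.
- a (acct_id=9, tag=RF) has no partner → padded with NULL.
- a (acct_id=8, tag=MT) pairs with 1 row(s) of b.
- a (acct_id=3, tag=RF) pairs with 2 row(s) of b.
- a (acct_id=NULL, tag=MT) has no partner → padded with NULL.
- a (acct_id=7, tag=MT) has no partner → padded with NULL.
- a (acct_id=8, tag=RF) pairs with 1 row(s) of b.
- a (acct_id=6, tag=RF) has no partner → padded with NULL.
Total: 6 matched + 4 padded = 10 rows.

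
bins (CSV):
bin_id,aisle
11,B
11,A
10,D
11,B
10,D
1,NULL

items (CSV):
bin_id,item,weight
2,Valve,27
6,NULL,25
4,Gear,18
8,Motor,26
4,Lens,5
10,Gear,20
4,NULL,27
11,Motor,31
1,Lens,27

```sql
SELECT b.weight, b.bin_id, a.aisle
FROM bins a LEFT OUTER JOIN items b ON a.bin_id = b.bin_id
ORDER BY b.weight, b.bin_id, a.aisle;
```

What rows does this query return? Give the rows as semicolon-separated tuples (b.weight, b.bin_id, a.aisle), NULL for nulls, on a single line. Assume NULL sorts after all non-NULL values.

(20, 10, D); (20, 10, D); (27, 1, NULL); (31, 11, A); (31, 11, B); (31, 11, B)

LEFT JOIN keeps every row from `bins`; unmatched rows get NULL for `items`'s columns.
Matching on a.bin_id = b.bin_id.
Matched pairs: 6; unmatched a rows kept: 0.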